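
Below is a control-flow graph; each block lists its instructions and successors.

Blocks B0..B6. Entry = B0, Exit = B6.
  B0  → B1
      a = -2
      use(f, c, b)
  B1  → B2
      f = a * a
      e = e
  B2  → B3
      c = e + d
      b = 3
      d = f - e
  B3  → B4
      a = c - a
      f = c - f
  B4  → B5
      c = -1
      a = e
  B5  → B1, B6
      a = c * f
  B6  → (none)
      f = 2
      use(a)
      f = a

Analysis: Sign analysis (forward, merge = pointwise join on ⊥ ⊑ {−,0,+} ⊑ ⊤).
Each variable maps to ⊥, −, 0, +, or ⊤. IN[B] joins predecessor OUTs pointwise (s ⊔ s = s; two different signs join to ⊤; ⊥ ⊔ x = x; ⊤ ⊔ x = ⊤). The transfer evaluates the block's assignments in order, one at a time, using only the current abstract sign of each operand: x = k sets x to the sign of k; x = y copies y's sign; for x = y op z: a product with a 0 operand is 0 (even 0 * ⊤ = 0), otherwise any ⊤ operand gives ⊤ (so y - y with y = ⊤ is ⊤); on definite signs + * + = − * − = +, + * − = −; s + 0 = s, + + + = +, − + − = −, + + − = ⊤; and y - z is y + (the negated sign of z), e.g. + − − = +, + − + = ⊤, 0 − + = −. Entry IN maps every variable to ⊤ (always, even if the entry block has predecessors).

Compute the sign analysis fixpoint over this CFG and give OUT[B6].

Per-block solution:
  B0:  IN=(all ⊤)  OUT={a:-; rest ⊤}
  B1:  IN=(all ⊤)  OUT=(all ⊤)
  B2:  IN=(all ⊤)  OUT={b:+; rest ⊤}
  B3:  IN={b:+; rest ⊤}  OUT={b:+; rest ⊤}
  B4:  IN={b:+; rest ⊤}  OUT={b:+, c:-; rest ⊤}
  B5:  IN={b:+, c:-; rest ⊤}  OUT={b:+, c:-; rest ⊤}
  B6:  IN={b:+, c:-; rest ⊤}  OUT={b:+, c:-; rest ⊤}

Merge at B6: IN[B6] = OUT[B5] = {a: ⊤, b: +, c: -, d: ⊤, e: ⊤, f: ⊤}
Applying B6's transfer function to that IN value gives OUT[B6] (row B6 above).

Answer: {a: ⊤, b: +, c: -, d: ⊤, e: ⊤, f: ⊤}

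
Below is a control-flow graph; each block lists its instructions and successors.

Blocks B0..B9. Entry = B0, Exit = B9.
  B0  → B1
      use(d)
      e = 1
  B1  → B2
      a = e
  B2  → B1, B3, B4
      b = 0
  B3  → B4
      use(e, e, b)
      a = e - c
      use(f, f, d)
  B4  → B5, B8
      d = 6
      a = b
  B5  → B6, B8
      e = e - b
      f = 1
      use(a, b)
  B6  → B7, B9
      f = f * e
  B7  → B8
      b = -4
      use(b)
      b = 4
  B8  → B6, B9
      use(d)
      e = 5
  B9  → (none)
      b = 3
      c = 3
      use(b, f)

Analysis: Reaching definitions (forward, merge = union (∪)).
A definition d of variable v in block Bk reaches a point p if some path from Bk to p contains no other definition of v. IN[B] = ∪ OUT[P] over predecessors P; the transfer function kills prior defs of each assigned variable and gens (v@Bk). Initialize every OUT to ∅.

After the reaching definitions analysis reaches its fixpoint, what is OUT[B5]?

Answer: {a@B4, b@B2, d@B4, e@B5, f@B5}

Trace:
Fixpoint table:
  B0:   IN={}   OUT={e@B0}
  B1:   IN={a@B1, b@B2, e@B0}   OUT={a@B1, b@B2, e@B0}
  B2:   IN={a@B1, b@B2, e@B0}   OUT={a@B1, b@B2, e@B0}
  B3:   IN={a@B1, b@B2, e@B0}   OUT={a@B3, b@B2, e@B0}
  B4:   IN={a@B1, a@B3, b@B2, e@B0}   OUT={a@B4, b@B2, d@B4, e@B0}
  B5:   IN={a@B4, b@B2, d@B4, e@B0}   OUT={a@B4, b@B2, d@B4, e@B5, f@B5}
  B6:   IN={a@B4, b@B2, b@B7, d@B4, e@B5, e@B8, f@B5, f@B6}   OUT={a@B4, b@B2, b@B7, d@B4, e@B5, e@B8, f@B6}
  B7:   IN={a@B4, b@B2, b@B7, d@B4, e@B5, e@B8, f@B6}   OUT={a@B4, b@B7, d@B4, e@B5, e@B8, f@B6}
  B8:   IN={a@B4, b@B2, b@B7, d@B4, e@B0, e@B5, e@B8, f@B5, f@B6}   OUT={a@B4, b@B2, b@B7, d@B4, e@B8, f@B5, f@B6}
  B9:   IN={a@B4, b@B2, b@B7, d@B4, e@B5, e@B8, f@B5, f@B6}   OUT={a@B4, b@B9, c@B9, d@B4, e@B5, e@B8, f@B5, f@B6}

Merge at B5: IN[B5] = OUT[B4] = {a@B4, b@B2, d@B4, e@B0}
Applying B5's transfer function to that IN value gives OUT[B5] (row B5 above).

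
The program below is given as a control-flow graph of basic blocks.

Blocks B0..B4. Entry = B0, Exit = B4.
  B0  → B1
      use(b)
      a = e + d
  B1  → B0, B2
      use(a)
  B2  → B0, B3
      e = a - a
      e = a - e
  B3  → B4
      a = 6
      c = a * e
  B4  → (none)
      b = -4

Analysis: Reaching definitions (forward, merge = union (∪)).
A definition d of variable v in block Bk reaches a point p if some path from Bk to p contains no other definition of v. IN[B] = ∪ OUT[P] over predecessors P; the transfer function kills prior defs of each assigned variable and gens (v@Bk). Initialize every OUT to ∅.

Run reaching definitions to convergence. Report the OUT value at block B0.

Answer: {a@B0, e@B2}

Derivation:
Per-block solution:
  B0: | IN={a@B0, e@B2} | OUT={a@B0, e@B2}
  B1: | IN={a@B0, e@B2} | OUT={a@B0, e@B2}
  B2: | IN={a@B0, e@B2} | OUT={a@B0, e@B2}
  B3: | IN={a@B0, e@B2} | OUT={a@B3, c@B3, e@B2}
  B4: | IN={a@B3, c@B3, e@B2} | OUT={a@B3, b@B4, c@B3, e@B2}

Merge at B0 (entry node, so the boundary value {} is joined with the incoming edge(s)): IN[B0] = {} ⊔ OUT[B1] ⊔ OUT[B2] = {a@B0, e@B2}
Applying B0's transfer function to that IN value gives OUT[B0] (row B0 above).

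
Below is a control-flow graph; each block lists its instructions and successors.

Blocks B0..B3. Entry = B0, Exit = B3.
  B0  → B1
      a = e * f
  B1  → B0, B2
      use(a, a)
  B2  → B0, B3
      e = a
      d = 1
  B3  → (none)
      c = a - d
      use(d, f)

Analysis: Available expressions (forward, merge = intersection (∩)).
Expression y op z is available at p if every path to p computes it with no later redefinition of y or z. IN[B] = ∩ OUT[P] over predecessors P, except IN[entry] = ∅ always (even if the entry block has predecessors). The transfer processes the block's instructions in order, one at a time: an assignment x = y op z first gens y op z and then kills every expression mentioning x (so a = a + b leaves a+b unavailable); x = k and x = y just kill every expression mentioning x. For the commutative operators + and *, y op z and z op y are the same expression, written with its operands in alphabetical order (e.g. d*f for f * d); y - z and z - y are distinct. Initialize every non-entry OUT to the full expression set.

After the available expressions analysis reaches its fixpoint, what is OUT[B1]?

Converged values:
  B0:  IN={}  OUT={e*f}
  B1:  IN={e*f}  OUT={e*f}
  B2:  IN={e*f}  OUT={}
  B3:  IN={}  OUT={a-d}

Merge at B1: IN[B1] = OUT[B0] = {e*f}
Applying B1's transfer function to that IN value gives OUT[B1] (row B1 above).

Answer: {e*f}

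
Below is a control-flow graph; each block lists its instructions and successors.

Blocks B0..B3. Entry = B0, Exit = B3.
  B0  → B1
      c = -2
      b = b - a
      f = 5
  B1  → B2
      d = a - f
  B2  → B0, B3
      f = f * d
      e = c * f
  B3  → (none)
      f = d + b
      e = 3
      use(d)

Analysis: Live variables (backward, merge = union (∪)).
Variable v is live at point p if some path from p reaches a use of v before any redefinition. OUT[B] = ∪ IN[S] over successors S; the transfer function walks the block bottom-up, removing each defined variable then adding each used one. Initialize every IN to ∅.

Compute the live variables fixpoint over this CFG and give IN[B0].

Converged values:
  B0:   IN={a, b}   OUT={a, b, c, f}
  B1:   IN={a, b, c, f}   OUT={a, b, c, d, f}
  B2:   IN={a, b, c, d, f}   OUT={a, b, d}
  B3:   IN={b, d}   OUT={}

Merge at B0: OUT[B0] = IN[B1] = {a, b, c, f}
Applying B0's transfer function to that OUT value gives IN[B0] (row B0 above).

Answer: {a, b}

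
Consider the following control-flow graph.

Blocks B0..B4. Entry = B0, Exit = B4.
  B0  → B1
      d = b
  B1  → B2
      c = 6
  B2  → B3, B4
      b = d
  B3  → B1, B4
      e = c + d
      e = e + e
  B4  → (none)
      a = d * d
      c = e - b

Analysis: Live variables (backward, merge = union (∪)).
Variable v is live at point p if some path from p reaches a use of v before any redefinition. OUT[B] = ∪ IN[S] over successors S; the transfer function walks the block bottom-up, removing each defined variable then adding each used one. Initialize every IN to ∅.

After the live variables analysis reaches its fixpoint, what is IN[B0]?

Answer: {b, e}

Derivation:
Per-block solution:
  B0:   IN={b, e}   OUT={d, e}
  B1:   IN={d, e}   OUT={c, d, e}
  B2:   IN={c, d, e}   OUT={b, c, d, e}
  B3:   IN={b, c, d}   OUT={b, d, e}
  B4:   IN={b, d, e}   OUT={}

Merge at B0: OUT[B0] = IN[B1] = {d, e}
Applying B0's transfer function to that OUT value gives IN[B0] (row B0 above).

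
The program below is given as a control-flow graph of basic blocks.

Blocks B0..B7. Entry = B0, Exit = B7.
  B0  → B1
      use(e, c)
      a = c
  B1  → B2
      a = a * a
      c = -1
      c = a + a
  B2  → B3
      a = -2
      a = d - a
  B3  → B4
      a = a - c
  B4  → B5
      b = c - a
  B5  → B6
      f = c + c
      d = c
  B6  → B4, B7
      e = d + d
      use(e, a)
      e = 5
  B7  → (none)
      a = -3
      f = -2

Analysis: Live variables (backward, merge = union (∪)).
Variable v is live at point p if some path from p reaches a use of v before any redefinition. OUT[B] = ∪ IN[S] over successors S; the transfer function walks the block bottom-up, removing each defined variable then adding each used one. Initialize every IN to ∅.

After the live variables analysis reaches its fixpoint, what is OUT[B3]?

Answer: {a, c}

Working:
Per-block solution:
  B0: | IN={c, d, e} | OUT={a, d}
  B1: | IN={a, d} | OUT={c, d}
  B2: | IN={c, d} | OUT={a, c}
  B3: | IN={a, c} | OUT={a, c}
  B4: | IN={a, c} | OUT={a, c}
  B5: | IN={a, c} | OUT={a, c, d}
  B6: | IN={a, c, d} | OUT={a, c}
  B7: | IN={} | OUT={}

Merge at B3: OUT[B3] = IN[B4] = {a, c}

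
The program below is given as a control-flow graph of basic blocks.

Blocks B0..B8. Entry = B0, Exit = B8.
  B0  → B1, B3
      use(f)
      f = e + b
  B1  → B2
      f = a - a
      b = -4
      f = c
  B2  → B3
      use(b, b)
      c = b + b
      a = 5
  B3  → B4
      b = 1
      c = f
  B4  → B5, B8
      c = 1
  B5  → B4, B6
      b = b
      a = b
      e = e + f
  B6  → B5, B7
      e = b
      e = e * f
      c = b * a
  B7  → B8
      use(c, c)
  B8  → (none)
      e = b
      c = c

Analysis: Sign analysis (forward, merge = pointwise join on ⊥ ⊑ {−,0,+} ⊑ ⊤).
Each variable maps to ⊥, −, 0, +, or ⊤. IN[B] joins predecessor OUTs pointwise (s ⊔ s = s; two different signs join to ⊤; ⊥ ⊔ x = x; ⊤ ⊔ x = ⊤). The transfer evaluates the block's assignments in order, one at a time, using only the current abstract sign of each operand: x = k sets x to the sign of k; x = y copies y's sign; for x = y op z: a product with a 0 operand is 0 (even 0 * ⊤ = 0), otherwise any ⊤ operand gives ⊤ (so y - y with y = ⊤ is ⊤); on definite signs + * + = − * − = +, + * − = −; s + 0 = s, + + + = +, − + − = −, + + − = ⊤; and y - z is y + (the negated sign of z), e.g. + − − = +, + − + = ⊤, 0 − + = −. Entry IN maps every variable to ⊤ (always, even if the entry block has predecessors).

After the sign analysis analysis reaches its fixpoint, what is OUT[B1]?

Converged values:
  B0: | IN=(all ⊤) | OUT=(all ⊤)
  B1: | IN=(all ⊤) | OUT={b:-; rest ⊤}
  B2: | IN={b:-; rest ⊤} | OUT={a:+, b:-, c:-; rest ⊤}
  B3: | IN=(all ⊤) | OUT={b:+; rest ⊤}
  B4: | IN={b:+; rest ⊤} | OUT={b:+, c:+; rest ⊤}
  B5: | IN={b:+, c:+; rest ⊤} | OUT={a:+, b:+, c:+; rest ⊤}
  B6: | IN={a:+, b:+, c:+; rest ⊤} | OUT={a:+, b:+, c:+; rest ⊤}
  B7: | IN={a:+, b:+, c:+; rest ⊤} | OUT={a:+, b:+, c:+; rest ⊤}
  B8: | IN={b:+, c:+; rest ⊤} | OUT={b:+, c:+, e:+; rest ⊤}

Merge at B1: IN[B1] = OUT[B0] = {a: ⊤, b: ⊤, c: ⊤, d: ⊤, e: ⊤, f: ⊤}
Applying B1's transfer function to that IN value gives OUT[B1] (row B1 above).

Answer: {a: ⊤, b: -, c: ⊤, d: ⊤, e: ⊤, f: ⊤}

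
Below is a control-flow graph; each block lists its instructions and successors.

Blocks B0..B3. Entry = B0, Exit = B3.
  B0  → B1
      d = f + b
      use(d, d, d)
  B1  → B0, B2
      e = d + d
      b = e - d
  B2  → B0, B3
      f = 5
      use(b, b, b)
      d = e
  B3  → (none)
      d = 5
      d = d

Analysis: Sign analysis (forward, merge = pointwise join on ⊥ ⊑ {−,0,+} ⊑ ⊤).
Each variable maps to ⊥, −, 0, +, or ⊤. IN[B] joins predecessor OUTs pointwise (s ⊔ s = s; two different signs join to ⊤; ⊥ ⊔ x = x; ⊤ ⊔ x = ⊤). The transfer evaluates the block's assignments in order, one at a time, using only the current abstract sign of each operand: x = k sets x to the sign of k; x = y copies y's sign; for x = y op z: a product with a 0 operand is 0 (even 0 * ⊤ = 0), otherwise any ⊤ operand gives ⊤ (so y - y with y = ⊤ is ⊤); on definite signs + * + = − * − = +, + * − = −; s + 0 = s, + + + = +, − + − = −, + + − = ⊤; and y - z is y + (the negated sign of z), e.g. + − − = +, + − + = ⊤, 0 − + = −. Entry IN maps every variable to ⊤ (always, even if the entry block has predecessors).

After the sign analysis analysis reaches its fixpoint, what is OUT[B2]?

Answer: {a: ⊤, b: ⊤, c: ⊤, d: ⊤, e: ⊤, f: +}

Derivation:
Fixpoint table:
  B0:   IN=(all ⊤)   OUT=(all ⊤)
  B1:   IN=(all ⊤)   OUT=(all ⊤)
  B2:   IN=(all ⊤)   OUT={f:+; rest ⊤}
  B3:   IN={f:+; rest ⊤}   OUT={d:+, f:+; rest ⊤}

Merge at B2: IN[B2] = OUT[B1] = {a: ⊤, b: ⊤, c: ⊤, d: ⊤, e: ⊤, f: ⊤}
Applying B2's transfer function to that IN value gives OUT[B2] (row B2 above).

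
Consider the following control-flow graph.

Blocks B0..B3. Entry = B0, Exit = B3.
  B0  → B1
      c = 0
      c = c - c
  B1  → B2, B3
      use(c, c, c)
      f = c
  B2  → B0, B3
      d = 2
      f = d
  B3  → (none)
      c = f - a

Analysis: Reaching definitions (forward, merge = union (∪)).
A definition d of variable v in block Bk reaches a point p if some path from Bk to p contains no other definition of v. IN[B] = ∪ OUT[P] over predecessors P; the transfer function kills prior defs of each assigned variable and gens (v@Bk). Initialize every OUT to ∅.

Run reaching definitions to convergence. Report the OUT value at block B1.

Answer: {c@B0, d@B2, f@B1}

Trace:
Converged values:
  B0:  IN={c@B0, d@B2, f@B2}  OUT={c@B0, d@B2, f@B2}
  B1:  IN={c@B0, d@B2, f@B2}  OUT={c@B0, d@B2, f@B1}
  B2:  IN={c@B0, d@B2, f@B1}  OUT={c@B0, d@B2, f@B2}
  B3:  IN={c@B0, d@B2, f@B1, f@B2}  OUT={c@B3, d@B2, f@B1, f@B2}

Merge at B1: IN[B1] = OUT[B0] = {c@B0, d@B2, f@B2}
Applying B1's transfer function to that IN value gives OUT[B1] (row B1 above).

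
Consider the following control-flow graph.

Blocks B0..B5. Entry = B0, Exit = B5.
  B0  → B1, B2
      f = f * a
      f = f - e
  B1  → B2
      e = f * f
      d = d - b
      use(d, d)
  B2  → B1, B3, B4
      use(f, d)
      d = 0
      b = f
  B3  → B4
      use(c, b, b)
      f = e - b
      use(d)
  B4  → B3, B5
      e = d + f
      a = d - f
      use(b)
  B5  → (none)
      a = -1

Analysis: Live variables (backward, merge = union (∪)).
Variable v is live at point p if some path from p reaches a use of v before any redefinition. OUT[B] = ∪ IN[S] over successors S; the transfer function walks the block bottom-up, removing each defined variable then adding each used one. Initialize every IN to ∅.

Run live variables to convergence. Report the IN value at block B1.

Answer: {b, c, d, f}

Derivation:
Converged values:
  B0:  IN={a, b, c, d, e, f}  OUT={b, c, d, e, f}
  B1:  IN={b, c, d, f}  OUT={c, d, e, f}
  B2:  IN={c, d, e, f}  OUT={b, c, d, e, f}
  B3:  IN={b, c, d, e}  OUT={b, c, d, f}
  B4:  IN={b, c, d, f}  OUT={b, c, d, e}
  B5:  IN={}  OUT={}

Merge at B1: OUT[B1] = IN[B2] = {c, d, e, f}
Applying B1's transfer function to that OUT value gives IN[B1] (row B1 above).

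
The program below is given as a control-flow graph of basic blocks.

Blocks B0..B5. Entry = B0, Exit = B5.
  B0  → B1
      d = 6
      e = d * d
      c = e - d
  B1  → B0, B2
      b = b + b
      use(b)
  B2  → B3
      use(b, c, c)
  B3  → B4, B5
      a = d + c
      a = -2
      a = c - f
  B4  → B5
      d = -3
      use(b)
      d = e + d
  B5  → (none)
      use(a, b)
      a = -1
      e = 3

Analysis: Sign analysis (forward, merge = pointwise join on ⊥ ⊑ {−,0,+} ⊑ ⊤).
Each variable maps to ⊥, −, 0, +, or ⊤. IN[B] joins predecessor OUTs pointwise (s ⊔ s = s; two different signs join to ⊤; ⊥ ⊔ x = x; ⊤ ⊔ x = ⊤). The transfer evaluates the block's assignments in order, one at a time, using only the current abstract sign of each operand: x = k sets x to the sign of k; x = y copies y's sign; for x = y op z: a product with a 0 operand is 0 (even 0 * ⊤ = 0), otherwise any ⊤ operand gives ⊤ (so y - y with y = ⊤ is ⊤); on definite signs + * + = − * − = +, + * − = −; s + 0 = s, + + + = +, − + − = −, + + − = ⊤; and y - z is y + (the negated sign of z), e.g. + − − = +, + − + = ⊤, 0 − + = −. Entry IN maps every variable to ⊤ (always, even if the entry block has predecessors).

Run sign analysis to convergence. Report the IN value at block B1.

Answer: {a: ⊤, b: ⊤, c: ⊤, d: +, e: +, f: ⊤}

Trace:
Converged values:
  B0:  IN=(all ⊤)  OUT={d:+, e:+; rest ⊤}
  B1:  IN={d:+, e:+; rest ⊤}  OUT={d:+, e:+; rest ⊤}
  B2:  IN={d:+, e:+; rest ⊤}  OUT={d:+, e:+; rest ⊤}
  B3:  IN={d:+, e:+; rest ⊤}  OUT={d:+, e:+; rest ⊤}
  B4:  IN={d:+, e:+; rest ⊤}  OUT={e:+; rest ⊤}
  B5:  IN={e:+; rest ⊤}  OUT={a:-, e:+; rest ⊤}

Merge at B1: IN[B1] = OUT[B0] = {a: ⊤, b: ⊤, c: ⊤, d: +, e: +, f: ⊤}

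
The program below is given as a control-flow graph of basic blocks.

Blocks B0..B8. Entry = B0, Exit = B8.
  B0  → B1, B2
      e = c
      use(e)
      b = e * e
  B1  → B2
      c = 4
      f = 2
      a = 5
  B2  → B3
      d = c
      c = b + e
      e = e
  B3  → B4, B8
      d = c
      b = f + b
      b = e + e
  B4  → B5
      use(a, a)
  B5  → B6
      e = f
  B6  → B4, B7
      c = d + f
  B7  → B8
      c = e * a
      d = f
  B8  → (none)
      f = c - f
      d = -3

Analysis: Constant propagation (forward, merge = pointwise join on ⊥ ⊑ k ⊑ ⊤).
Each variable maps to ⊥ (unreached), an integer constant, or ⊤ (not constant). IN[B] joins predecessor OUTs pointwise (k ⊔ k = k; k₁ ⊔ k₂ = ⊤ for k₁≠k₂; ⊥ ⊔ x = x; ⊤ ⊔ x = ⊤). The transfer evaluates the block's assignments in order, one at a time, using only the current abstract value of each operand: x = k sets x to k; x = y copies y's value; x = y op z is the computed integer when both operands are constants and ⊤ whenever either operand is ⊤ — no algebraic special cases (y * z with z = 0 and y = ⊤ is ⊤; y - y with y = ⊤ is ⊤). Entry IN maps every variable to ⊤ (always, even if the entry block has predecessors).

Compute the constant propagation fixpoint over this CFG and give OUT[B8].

Answer: {a: ⊤, b: ⊤, c: ⊤, d: -3, e: ⊤, f: ⊤}

Trace:
Per-block solution:
  B0:  IN=(all ⊤)  OUT=(all ⊤)
  B1:  IN=(all ⊤)  OUT={a:5, c:4, f:2; rest ⊤}
  B2:  IN=(all ⊤)  OUT=(all ⊤)
  B3:  IN=(all ⊤)  OUT=(all ⊤)
  B4:  IN=(all ⊤)  OUT=(all ⊤)
  B5:  IN=(all ⊤)  OUT=(all ⊤)
  B6:  IN=(all ⊤)  OUT=(all ⊤)
  B7:  IN=(all ⊤)  OUT=(all ⊤)
  B8:  IN=(all ⊤)  OUT={d:-3; rest ⊤}

Merge at B8: IN[B8] = OUT[B3] ⊔ OUT[B7] = {a: ⊤, b: ⊤, c: ⊤, d: ⊤, e: ⊤, f: ⊤}
Applying B8's transfer function to that IN value gives OUT[B8] (row B8 above).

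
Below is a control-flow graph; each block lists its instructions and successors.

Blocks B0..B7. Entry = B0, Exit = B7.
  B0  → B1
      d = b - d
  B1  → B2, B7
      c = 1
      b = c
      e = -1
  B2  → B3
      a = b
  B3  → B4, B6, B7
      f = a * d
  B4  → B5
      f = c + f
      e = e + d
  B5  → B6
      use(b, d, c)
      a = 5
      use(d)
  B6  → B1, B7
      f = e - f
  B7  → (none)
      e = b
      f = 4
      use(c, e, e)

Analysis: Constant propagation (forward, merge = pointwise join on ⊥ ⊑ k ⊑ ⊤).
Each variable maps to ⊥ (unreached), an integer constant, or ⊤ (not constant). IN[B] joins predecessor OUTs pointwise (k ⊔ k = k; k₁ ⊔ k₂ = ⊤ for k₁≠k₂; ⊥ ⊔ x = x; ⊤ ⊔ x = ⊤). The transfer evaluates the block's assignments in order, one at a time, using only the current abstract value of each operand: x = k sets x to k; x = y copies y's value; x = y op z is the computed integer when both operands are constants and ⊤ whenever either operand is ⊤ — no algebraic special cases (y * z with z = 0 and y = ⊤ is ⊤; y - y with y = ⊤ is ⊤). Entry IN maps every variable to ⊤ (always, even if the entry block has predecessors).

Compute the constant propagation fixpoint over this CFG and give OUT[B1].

Answer: {a: ⊤, b: 1, c: 1, d: ⊤, e: -1, f: ⊤}

Derivation:
Per-block solution:
  B0:  IN=(all ⊤)  OUT=(all ⊤)
  B1:  IN=(all ⊤)  OUT={b:1, c:1, e:-1; rest ⊤}
  B2:  IN={b:1, c:1, e:-1; rest ⊤}  OUT={a:1, b:1, c:1, e:-1; rest ⊤}
  B3:  IN={a:1, b:1, c:1, e:-1; rest ⊤}  OUT={a:1, b:1, c:1, e:-1; rest ⊤}
  B4:  IN={a:1, b:1, c:1, e:-1; rest ⊤}  OUT={a:1, b:1, c:1; rest ⊤}
  B5:  IN={a:1, b:1, c:1; rest ⊤}  OUT={a:5, b:1, c:1; rest ⊤}
  B6:  IN={b:1, c:1; rest ⊤}  OUT={b:1, c:1; rest ⊤}
  B7:  IN={b:1, c:1; rest ⊤}  OUT={b:1, c:1, e:1, f:4; rest ⊤}

Merge at B1: IN[B1] = OUT[B0] ⊔ OUT[B6] = {a: ⊤, b: ⊤, c: ⊤, d: ⊤, e: ⊤, f: ⊤}
Applying B1's transfer function to that IN value gives OUT[B1] (row B1 above).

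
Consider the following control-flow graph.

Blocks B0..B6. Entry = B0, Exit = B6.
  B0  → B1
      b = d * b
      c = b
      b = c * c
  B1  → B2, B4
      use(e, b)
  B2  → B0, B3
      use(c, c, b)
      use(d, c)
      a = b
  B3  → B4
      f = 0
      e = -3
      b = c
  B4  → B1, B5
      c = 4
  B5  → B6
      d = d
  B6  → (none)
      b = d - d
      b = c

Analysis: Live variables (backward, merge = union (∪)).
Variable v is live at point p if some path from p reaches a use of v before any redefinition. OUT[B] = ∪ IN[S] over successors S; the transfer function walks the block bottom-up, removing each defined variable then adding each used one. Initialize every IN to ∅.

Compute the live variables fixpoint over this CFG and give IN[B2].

Fixpoint table:
  B0:   IN={b, d, e}   OUT={b, c, d, e}
  B1:   IN={b, c, d, e}   OUT={b, c, d, e}
  B2:   IN={b, c, d, e}   OUT={b, c, d, e}
  B3:   IN={c, d}   OUT={b, d, e}
  B4:   IN={b, d, e}   OUT={b, c, d, e}
  B5:   IN={c, d}   OUT={c, d}
  B6:   IN={c, d}   OUT={}

Merge at B2: OUT[B2] = IN[B0] ⊔ IN[B3] = {b, c, d, e}
Applying B2's transfer function to that OUT value gives IN[B2] (row B2 above).

Answer: {b, c, d, e}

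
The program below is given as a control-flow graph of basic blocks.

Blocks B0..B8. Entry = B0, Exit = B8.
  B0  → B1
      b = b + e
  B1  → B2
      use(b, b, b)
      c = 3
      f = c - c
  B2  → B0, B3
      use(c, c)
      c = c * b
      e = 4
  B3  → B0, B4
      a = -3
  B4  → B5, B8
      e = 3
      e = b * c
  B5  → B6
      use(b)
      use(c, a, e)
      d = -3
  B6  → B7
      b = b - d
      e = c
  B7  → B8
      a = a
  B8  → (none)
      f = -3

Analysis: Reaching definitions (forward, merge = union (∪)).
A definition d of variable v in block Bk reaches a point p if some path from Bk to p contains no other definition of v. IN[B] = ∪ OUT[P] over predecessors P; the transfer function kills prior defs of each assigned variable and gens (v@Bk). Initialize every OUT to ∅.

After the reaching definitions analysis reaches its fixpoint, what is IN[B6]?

Converged values:
  B0:  IN={a@B3, b@B0, c@B2, e@B2, f@B1}  OUT={a@B3, b@B0, c@B2, e@B2, f@B1}
  B1:  IN={a@B3, b@B0, c@B2, e@B2, f@B1}  OUT={a@B3, b@B0, c@B1, e@B2, f@B1}
  B2:  IN={a@B3, b@B0, c@B1, e@B2, f@B1}  OUT={a@B3, b@B0, c@B2, e@B2, f@B1}
  B3:  IN={a@B3, b@B0, c@B2, e@B2, f@B1}  OUT={a@B3, b@B0, c@B2, e@B2, f@B1}
  B4:  IN={a@B3, b@B0, c@B2, e@B2, f@B1}  OUT={a@B3, b@B0, c@B2, e@B4, f@B1}
  B5:  IN={a@B3, b@B0, c@B2, e@B4, f@B1}  OUT={a@B3, b@B0, c@B2, d@B5, e@B4, f@B1}
  B6:  IN={a@B3, b@B0, c@B2, d@B5, e@B4, f@B1}  OUT={a@B3, b@B6, c@B2, d@B5, e@B6, f@B1}
  B7:  IN={a@B3, b@B6, c@B2, d@B5, e@B6, f@B1}  OUT={a@B7, b@B6, c@B2, d@B5, e@B6, f@B1}
  B8:  IN={a@B3, a@B7, b@B0, b@B6, c@B2, d@B5, e@B4, e@B6, f@B1}  OUT={a@B3, a@B7, b@B0, b@B6, c@B2, d@B5, e@B4, e@B6, f@B8}

Merge at B6: IN[B6] = OUT[B5] = {a@B3, b@B0, c@B2, d@B5, e@B4, f@B1}

Answer: {a@B3, b@B0, c@B2, d@B5, e@B4, f@B1}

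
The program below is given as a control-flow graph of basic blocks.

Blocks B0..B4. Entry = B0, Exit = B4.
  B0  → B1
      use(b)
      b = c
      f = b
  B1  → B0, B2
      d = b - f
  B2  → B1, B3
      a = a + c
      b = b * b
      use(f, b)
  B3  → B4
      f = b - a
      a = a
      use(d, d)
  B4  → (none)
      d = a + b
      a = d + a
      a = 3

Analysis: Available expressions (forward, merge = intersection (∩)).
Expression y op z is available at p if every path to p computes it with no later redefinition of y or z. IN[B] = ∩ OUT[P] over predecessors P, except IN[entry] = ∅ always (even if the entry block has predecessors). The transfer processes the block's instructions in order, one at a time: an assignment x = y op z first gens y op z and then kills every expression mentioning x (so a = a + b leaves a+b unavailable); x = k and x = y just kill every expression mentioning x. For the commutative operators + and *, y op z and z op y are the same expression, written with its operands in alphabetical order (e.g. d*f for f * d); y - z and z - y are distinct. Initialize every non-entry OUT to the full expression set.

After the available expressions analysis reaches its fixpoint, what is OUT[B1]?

Answer: {b-f}

Trace:
Per-block solution:
  B0:  IN={}  OUT={}
  B1:  IN={}  OUT={b-f}
  B2:  IN={b-f}  OUT={}
  B3:  IN={}  OUT={}
  B4:  IN={}  OUT={}

Merge at B1: IN[B1] = OUT[B0] ∩ OUT[B2] = {}
Applying B1's transfer function to that IN value gives OUT[B1] (row B1 above).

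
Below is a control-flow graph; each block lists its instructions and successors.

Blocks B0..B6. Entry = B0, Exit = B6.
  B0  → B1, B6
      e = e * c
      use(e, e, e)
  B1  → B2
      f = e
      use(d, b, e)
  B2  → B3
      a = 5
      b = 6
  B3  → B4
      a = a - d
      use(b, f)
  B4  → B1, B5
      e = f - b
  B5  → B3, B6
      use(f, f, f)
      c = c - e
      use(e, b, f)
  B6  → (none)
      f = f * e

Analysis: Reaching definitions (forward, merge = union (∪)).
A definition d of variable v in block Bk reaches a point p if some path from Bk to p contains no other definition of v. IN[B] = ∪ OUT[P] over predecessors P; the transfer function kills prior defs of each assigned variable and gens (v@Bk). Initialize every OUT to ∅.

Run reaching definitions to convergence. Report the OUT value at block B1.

Answer: {a@B3, b@B2, c@B5, e@B0, e@B4, f@B1}

Working:
Per-block solution:
  B0: | IN={} | OUT={e@B0}
  B1: | IN={a@B3, b@B2, c@B5, e@B0, e@B4, f@B1} | OUT={a@B3, b@B2, c@B5, e@B0, e@B4, f@B1}
  B2: | IN={a@B3, b@B2, c@B5, e@B0, e@B4, f@B1} | OUT={a@B2, b@B2, c@B5, e@B0, e@B4, f@B1}
  B3: | IN={a@B2, a@B3, b@B2, c@B5, e@B0, e@B4, f@B1} | OUT={a@B3, b@B2, c@B5, e@B0, e@B4, f@B1}
  B4: | IN={a@B3, b@B2, c@B5, e@B0, e@B4, f@B1} | OUT={a@B3, b@B2, c@B5, e@B4, f@B1}
  B5: | IN={a@B3, b@B2, c@B5, e@B4, f@B1} | OUT={a@B3, b@B2, c@B5, e@B4, f@B1}
  B6: | IN={a@B3, b@B2, c@B5, e@B0, e@B4, f@B1} | OUT={a@B3, b@B2, c@B5, e@B0, e@B4, f@B6}

Merge at B1: IN[B1] = OUT[B0] ⊔ OUT[B4] = {a@B3, b@B2, c@B5, e@B0, e@B4, f@B1}
Applying B1's transfer function to that IN value gives OUT[B1] (row B1 above).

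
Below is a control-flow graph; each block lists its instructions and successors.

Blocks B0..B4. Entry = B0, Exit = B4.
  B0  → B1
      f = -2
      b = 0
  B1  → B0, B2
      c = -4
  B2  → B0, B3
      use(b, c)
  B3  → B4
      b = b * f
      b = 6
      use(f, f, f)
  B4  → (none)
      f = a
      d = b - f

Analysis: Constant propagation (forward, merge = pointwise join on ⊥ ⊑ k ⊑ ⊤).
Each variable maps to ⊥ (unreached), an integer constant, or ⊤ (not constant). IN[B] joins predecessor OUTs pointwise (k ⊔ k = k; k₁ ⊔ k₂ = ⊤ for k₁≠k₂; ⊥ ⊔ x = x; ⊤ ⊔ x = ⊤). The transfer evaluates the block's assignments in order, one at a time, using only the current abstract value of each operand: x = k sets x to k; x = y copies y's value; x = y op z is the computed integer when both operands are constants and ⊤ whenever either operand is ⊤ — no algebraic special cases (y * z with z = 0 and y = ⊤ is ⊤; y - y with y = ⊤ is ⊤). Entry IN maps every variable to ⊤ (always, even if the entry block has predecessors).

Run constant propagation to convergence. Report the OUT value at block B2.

Fixpoint table:
  B0:  IN=(all ⊤)  OUT={b:0, f:-2; rest ⊤}
  B1:  IN={b:0, f:-2; rest ⊤}  OUT={b:0, c:-4, f:-2; rest ⊤}
  B2:  IN={b:0, c:-4, f:-2; rest ⊤}  OUT={b:0, c:-4, f:-2; rest ⊤}
  B3:  IN={b:0, c:-4, f:-2; rest ⊤}  OUT={b:6, c:-4, f:-2; rest ⊤}
  B4:  IN={b:6, c:-4, f:-2; rest ⊤}  OUT={b:6, c:-4; rest ⊤}

Merge at B2: IN[B2] = OUT[B1] = {a: ⊤, b: 0, c: -4, d: ⊤, e: ⊤, f: -2}
Applying B2's transfer function to that IN value gives OUT[B2] (row B2 above).

Answer: {a: ⊤, b: 0, c: -4, d: ⊤, e: ⊤, f: -2}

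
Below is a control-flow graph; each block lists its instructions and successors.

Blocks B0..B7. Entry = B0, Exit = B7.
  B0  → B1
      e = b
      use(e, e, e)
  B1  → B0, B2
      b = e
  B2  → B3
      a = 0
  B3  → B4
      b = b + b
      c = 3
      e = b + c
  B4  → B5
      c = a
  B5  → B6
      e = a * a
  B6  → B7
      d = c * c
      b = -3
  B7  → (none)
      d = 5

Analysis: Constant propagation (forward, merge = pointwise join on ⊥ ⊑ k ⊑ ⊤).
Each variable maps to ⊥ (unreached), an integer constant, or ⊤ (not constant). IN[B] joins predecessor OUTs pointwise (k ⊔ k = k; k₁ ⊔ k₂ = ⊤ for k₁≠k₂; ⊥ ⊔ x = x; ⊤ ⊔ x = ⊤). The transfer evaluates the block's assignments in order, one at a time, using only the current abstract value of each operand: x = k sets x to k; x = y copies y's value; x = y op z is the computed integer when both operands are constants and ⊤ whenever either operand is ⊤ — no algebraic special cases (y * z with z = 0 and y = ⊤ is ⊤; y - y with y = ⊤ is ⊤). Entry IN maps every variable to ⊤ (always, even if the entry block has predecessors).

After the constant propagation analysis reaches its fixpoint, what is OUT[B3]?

Fixpoint table:
  B0: | IN=(all ⊤) | OUT=(all ⊤)
  B1: | IN=(all ⊤) | OUT=(all ⊤)
  B2: | IN=(all ⊤) | OUT={a:0; rest ⊤}
  B3: | IN={a:0; rest ⊤} | OUT={a:0, c:3; rest ⊤}
  B4: | IN={a:0, c:3; rest ⊤} | OUT={a:0, c:0; rest ⊤}
  B5: | IN={a:0, c:0; rest ⊤} | OUT={a:0, c:0, e:0; rest ⊤}
  B6: | IN={a:0, c:0, e:0; rest ⊤} | OUT={a:0, b:-3, c:0, d:0, e:0; rest ⊤}
  B7: | IN={a:0, b:-3, c:0, d:0, e:0; rest ⊤} | OUT={a:0, b:-3, c:0, d:5, e:0; rest ⊤}

Merge at B3: IN[B3] = OUT[B2] = {a: 0, b: ⊤, c: ⊤, d: ⊤, e: ⊤, f: ⊤}
Applying B3's transfer function to that IN value gives OUT[B3] (row B3 above).

Answer: {a: 0, b: ⊤, c: 3, d: ⊤, e: ⊤, f: ⊤}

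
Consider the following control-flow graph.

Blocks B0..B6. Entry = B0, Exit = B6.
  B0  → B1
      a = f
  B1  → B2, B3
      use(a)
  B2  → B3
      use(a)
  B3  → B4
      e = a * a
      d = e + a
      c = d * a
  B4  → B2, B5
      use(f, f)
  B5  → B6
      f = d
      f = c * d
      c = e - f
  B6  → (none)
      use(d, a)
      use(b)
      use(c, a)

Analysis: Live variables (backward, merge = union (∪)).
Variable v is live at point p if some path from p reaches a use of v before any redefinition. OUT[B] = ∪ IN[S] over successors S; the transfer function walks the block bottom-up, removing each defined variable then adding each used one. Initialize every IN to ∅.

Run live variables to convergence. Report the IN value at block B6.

Answer: {a, b, c, d}

Working:
Converged values:
  B0:  IN={b, f}  OUT={a, b, f}
  B1:  IN={a, b, f}  OUT={a, b, f}
  B2:  IN={a, b, f}  OUT={a, b, f}
  B3:  IN={a, b, f}  OUT={a, b, c, d, e, f}
  B4:  IN={a, b, c, d, e, f}  OUT={a, b, c, d, e, f}
  B5:  IN={a, b, c, d, e}  OUT={a, b, c, d}
  B6:  IN={a, b, c, d}  OUT={}

B6 is the boundary node: OUT[B6] = {}
Applying B6's transfer function to that OUT value gives IN[B6] (row B6 above).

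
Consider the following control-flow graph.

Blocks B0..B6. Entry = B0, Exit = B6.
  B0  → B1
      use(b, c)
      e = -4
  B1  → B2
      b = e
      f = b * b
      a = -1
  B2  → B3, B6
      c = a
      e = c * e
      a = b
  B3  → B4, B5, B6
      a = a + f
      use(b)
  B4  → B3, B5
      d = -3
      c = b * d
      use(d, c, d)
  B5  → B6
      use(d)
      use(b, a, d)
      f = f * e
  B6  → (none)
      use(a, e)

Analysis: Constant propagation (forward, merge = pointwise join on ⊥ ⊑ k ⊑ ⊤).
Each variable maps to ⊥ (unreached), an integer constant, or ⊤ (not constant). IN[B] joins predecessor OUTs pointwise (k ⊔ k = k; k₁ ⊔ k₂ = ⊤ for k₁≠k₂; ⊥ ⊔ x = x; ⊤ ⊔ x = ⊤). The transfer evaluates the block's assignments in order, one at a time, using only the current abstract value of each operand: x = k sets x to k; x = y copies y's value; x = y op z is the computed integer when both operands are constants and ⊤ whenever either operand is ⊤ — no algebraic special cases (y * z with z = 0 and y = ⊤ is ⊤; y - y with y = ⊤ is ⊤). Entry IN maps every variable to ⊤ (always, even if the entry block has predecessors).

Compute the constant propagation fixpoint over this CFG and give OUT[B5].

Answer: {a: ⊤, b: -4, c: ⊤, d: ⊤, e: 4, f: 64}

Trace:
Per-block solution:
  B0: | IN=(all ⊤) | OUT={e:-4; rest ⊤}
  B1: | IN={e:-4; rest ⊤} | OUT={a:-1, b:-4, e:-4, f:16; rest ⊤}
  B2: | IN={a:-1, b:-4, e:-4, f:16; rest ⊤} | OUT={a:-4, b:-4, c:-1, e:4, f:16; rest ⊤}
  B3: | IN={b:-4, e:4, f:16; rest ⊤} | OUT={b:-4, e:4, f:16; rest ⊤}
  B4: | IN={b:-4, e:4, f:16; rest ⊤} | OUT={b:-4, c:12, d:-3, e:4, f:16; rest ⊤}
  B5: | IN={b:-4, e:4, f:16; rest ⊤} | OUT={b:-4, e:4, f:64; rest ⊤}
  B6: | IN={b:-4, e:4; rest ⊤} | OUT={b:-4, e:4; rest ⊤}

Merge at B5: IN[B5] = OUT[B3] ⊔ OUT[B4] = {a: ⊤, b: -4, c: ⊤, d: ⊤, e: 4, f: 16}
Applying B5's transfer function to that IN value gives OUT[B5] (row B5 above).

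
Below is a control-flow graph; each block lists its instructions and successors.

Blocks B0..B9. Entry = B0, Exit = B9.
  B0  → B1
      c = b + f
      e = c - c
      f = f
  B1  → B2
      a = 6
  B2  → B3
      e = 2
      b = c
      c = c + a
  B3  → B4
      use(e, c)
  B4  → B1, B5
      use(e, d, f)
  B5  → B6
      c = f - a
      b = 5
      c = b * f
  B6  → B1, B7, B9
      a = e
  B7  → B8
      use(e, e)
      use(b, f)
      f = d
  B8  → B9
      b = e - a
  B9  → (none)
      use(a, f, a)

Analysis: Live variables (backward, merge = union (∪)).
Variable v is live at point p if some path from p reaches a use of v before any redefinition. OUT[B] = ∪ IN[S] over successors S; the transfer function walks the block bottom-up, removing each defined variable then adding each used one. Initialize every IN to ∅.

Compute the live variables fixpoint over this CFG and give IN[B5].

Fixpoint table:
  B0: | IN={b, d, f} | OUT={c, d, f}
  B1: | IN={c, d, f} | OUT={a, c, d, f}
  B2: | IN={a, c, d, f} | OUT={a, c, d, e, f}
  B3: | IN={a, c, d, e, f} | OUT={a, c, d, e, f}
  B4: | IN={a, c, d, e, f} | OUT={a, c, d, e, f}
  B5: | IN={a, d, e, f} | OUT={b, c, d, e, f}
  B6: | IN={b, c, d, e, f} | OUT={a, b, c, d, e, f}
  B7: | IN={a, b, d, e, f} | OUT={a, e, f}
  B8: | IN={a, e, f} | OUT={a, f}
  B9: | IN={a, f} | OUT={}

Merge at B5: OUT[B5] = IN[B6] = {b, c, d, e, f}
Applying B5's transfer function to that OUT value gives IN[B5] (row B5 above).

Answer: {a, d, e, f}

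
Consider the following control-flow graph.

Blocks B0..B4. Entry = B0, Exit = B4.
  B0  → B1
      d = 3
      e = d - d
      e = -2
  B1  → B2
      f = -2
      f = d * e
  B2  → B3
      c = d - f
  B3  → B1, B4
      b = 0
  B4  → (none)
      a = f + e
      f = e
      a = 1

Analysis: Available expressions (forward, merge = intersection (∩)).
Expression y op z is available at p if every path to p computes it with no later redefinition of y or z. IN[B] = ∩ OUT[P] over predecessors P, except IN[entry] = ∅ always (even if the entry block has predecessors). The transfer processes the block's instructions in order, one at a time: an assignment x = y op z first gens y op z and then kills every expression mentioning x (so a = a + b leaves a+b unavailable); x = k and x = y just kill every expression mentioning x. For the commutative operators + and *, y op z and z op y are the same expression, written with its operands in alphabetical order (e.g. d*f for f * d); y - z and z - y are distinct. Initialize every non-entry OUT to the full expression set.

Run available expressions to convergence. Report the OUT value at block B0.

Answer: {d-d}

Derivation:
Per-block solution:
  B0:   IN={}   OUT={d-d}
  B1:   IN={d-d}   OUT={d*e, d-d}
  B2:   IN={d*e, d-d}   OUT={d*e, d-d, d-f}
  B3:   IN={d*e, d-d, d-f}   OUT={d*e, d-d, d-f}
  B4:   IN={d*e, d-d, d-f}   OUT={d*e, d-d}

B0 is the boundary node: IN[B0] = {}
Applying B0's transfer function to that IN value gives OUT[B0] (row B0 above).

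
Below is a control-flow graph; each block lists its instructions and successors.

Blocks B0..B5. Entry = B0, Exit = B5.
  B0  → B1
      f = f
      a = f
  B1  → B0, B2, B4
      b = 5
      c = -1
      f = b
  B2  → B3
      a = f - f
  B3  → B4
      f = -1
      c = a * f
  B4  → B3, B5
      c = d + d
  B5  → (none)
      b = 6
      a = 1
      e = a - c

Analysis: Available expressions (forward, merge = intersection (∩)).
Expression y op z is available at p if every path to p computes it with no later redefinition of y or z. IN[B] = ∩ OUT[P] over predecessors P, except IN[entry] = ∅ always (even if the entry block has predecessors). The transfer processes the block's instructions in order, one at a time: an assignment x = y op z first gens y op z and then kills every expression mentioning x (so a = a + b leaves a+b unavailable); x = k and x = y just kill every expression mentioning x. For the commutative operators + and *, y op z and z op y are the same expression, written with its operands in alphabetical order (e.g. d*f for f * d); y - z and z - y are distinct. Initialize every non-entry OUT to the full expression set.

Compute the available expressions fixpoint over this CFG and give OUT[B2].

Per-block solution:
  B0:   IN={}   OUT={}
  B1:   IN={}   OUT={}
  B2:   IN={}   OUT={f-f}
  B3:   IN={}   OUT={a*f}
  B4:   IN={}   OUT={d+d}
  B5:   IN={d+d}   OUT={a-c, d+d}

Merge at B2: IN[B2] = OUT[B1] = {}
Applying B2's transfer function to that IN value gives OUT[B2] (row B2 above).

Answer: {f-f}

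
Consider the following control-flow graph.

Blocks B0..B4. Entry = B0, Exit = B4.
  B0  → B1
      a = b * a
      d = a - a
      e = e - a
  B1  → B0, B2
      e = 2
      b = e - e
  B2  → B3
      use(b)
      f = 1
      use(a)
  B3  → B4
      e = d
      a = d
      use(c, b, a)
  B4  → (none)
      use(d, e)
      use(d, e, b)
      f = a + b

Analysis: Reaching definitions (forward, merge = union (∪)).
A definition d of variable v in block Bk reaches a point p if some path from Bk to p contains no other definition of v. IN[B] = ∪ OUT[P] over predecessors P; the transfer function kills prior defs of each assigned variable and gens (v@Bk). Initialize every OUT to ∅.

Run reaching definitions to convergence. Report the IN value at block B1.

Answer: {a@B0, b@B1, d@B0, e@B0}

Derivation:
Per-block solution:
  B0: | IN={a@B0, b@B1, d@B0, e@B1} | OUT={a@B0, b@B1, d@B0, e@B0}
  B1: | IN={a@B0, b@B1, d@B0, e@B0} | OUT={a@B0, b@B1, d@B0, e@B1}
  B2: | IN={a@B0, b@B1, d@B0, e@B1} | OUT={a@B0, b@B1, d@B0, e@B1, f@B2}
  B3: | IN={a@B0, b@B1, d@B0, e@B1, f@B2} | OUT={a@B3, b@B1, d@B0, e@B3, f@B2}
  B4: | IN={a@B3, b@B1, d@B0, e@B3, f@B2} | OUT={a@B3, b@B1, d@B0, e@B3, f@B4}

Merge at B1: IN[B1] = OUT[B0] = {a@B0, b@B1, d@B0, e@B0}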